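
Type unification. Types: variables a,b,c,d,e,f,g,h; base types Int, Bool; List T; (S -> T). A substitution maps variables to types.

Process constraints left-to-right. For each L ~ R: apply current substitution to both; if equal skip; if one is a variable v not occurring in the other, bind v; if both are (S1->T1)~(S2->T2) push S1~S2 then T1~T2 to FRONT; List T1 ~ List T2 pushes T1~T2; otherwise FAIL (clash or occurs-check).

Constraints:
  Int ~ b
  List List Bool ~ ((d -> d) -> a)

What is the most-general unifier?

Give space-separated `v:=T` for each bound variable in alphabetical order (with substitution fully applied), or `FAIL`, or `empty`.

step 1: unify Int ~ b  [subst: {-} | 1 pending]
  bind b := Int
step 2: unify List List Bool ~ ((d -> d) -> a)  [subst: {b:=Int} | 0 pending]
  clash: List List Bool vs ((d -> d) -> a)

Answer: FAIL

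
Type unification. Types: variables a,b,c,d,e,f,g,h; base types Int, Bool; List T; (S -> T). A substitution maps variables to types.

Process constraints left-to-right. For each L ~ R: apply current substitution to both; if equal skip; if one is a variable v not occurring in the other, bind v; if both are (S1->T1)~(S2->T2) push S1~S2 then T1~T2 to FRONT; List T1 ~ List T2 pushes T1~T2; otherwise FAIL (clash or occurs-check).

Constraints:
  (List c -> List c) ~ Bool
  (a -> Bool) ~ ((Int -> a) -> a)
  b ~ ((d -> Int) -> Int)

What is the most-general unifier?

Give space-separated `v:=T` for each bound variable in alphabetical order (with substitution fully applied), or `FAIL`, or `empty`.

Answer: FAIL

Derivation:
step 1: unify (List c -> List c) ~ Bool  [subst: {-} | 2 pending]
  clash: (List c -> List c) vs Bool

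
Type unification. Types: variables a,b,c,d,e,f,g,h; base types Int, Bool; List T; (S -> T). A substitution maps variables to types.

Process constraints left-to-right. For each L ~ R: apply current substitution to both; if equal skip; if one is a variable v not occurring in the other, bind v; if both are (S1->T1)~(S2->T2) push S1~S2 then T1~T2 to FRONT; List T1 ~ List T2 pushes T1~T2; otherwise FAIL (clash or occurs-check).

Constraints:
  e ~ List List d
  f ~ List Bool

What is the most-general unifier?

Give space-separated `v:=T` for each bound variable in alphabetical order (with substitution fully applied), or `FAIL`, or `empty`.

Answer: e:=List List d f:=List Bool

Derivation:
step 1: unify e ~ List List d  [subst: {-} | 1 pending]
  bind e := List List d
step 2: unify f ~ List Bool  [subst: {e:=List List d} | 0 pending]
  bind f := List Bool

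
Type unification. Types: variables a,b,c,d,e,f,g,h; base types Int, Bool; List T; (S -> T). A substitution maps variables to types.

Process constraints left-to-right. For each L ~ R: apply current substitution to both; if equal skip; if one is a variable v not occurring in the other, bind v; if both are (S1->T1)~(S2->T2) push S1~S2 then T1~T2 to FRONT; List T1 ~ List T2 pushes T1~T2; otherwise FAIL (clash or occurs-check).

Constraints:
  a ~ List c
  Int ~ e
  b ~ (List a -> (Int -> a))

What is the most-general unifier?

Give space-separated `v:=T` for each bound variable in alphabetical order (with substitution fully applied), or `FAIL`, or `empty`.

step 1: unify a ~ List c  [subst: {-} | 2 pending]
  bind a := List c
step 2: unify Int ~ e  [subst: {a:=List c} | 1 pending]
  bind e := Int
step 3: unify b ~ (List List c -> (Int -> List c))  [subst: {a:=List c, e:=Int} | 0 pending]
  bind b := (List List c -> (Int -> List c))

Answer: a:=List c b:=(List List c -> (Int -> List c)) e:=Int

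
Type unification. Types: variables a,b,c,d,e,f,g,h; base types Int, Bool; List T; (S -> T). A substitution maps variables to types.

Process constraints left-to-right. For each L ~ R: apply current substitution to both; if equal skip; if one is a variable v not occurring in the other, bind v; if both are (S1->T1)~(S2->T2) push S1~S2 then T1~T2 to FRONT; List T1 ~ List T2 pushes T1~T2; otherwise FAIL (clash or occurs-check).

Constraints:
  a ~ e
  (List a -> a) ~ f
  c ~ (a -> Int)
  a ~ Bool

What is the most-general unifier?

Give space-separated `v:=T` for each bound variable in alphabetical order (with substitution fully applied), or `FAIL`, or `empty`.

step 1: unify a ~ e  [subst: {-} | 3 pending]
  bind a := e
step 2: unify (List e -> e) ~ f  [subst: {a:=e} | 2 pending]
  bind f := (List e -> e)
step 3: unify c ~ (e -> Int)  [subst: {a:=e, f:=(List e -> e)} | 1 pending]
  bind c := (e -> Int)
step 4: unify e ~ Bool  [subst: {a:=e, f:=(List e -> e), c:=(e -> Int)} | 0 pending]
  bind e := Bool

Answer: a:=Bool c:=(Bool -> Int) e:=Bool f:=(List Bool -> Bool)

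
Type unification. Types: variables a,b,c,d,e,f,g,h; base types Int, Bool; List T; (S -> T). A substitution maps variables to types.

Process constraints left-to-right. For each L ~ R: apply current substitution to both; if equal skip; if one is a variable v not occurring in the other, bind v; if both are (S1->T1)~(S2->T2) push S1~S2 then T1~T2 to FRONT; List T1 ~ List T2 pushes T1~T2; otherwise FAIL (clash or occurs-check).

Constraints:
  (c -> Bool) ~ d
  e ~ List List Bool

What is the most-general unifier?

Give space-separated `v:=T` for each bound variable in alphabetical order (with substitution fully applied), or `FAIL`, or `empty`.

Answer: d:=(c -> Bool) e:=List List Bool

Derivation:
step 1: unify (c -> Bool) ~ d  [subst: {-} | 1 pending]
  bind d := (c -> Bool)
step 2: unify e ~ List List Bool  [subst: {d:=(c -> Bool)} | 0 pending]
  bind e := List List Bool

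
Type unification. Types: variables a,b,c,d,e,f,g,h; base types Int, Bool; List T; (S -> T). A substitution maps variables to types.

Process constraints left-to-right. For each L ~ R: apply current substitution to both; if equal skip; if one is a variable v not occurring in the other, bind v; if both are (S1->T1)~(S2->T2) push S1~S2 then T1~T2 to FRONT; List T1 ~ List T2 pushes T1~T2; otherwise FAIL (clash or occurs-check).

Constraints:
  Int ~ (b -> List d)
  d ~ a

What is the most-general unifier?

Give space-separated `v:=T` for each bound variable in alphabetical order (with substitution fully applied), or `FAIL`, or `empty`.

Answer: FAIL

Derivation:
step 1: unify Int ~ (b -> List d)  [subst: {-} | 1 pending]
  clash: Int vs (b -> List d)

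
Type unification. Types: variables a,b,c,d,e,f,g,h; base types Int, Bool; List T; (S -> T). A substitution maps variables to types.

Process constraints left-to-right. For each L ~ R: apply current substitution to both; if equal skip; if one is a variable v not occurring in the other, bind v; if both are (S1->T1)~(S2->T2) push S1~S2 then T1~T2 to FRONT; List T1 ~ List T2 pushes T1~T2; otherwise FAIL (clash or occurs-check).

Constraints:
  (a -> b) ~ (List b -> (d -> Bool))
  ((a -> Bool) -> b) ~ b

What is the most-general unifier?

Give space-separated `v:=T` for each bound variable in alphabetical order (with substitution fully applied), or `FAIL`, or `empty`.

Answer: FAIL

Derivation:
step 1: unify (a -> b) ~ (List b -> (d -> Bool))  [subst: {-} | 1 pending]
  -> decompose arrow: push a~List b, b~(d -> Bool)
step 2: unify a ~ List b  [subst: {-} | 2 pending]
  bind a := List b
step 3: unify b ~ (d -> Bool)  [subst: {a:=List b} | 1 pending]
  bind b := (d -> Bool)
step 4: unify ((List (d -> Bool) -> Bool) -> (d -> Bool)) ~ (d -> Bool)  [subst: {a:=List b, b:=(d -> Bool)} | 0 pending]
  -> decompose arrow: push (List (d -> Bool) -> Bool)~d, (d -> Bool)~Bool
step 5: unify (List (d -> Bool) -> Bool) ~ d  [subst: {a:=List b, b:=(d -> Bool)} | 1 pending]
  occurs-check fail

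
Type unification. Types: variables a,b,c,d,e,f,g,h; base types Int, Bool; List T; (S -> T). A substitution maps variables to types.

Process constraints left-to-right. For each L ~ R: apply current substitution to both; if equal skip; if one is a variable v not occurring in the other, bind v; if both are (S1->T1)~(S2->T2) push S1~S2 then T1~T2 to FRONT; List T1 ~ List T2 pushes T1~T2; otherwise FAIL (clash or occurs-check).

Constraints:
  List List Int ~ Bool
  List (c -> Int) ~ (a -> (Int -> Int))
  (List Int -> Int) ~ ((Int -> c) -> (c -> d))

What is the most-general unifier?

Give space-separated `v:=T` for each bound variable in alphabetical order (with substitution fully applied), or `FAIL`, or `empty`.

Answer: FAIL

Derivation:
step 1: unify List List Int ~ Bool  [subst: {-} | 2 pending]
  clash: List List Int vs Bool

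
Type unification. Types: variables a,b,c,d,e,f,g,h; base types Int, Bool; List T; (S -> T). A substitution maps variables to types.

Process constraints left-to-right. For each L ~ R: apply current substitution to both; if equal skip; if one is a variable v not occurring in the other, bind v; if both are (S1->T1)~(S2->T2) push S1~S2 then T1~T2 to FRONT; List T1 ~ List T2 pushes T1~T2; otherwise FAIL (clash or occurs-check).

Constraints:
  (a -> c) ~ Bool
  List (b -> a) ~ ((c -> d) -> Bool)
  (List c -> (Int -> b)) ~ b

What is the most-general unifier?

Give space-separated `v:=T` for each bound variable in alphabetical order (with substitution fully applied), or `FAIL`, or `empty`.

step 1: unify (a -> c) ~ Bool  [subst: {-} | 2 pending]
  clash: (a -> c) vs Bool

Answer: FAIL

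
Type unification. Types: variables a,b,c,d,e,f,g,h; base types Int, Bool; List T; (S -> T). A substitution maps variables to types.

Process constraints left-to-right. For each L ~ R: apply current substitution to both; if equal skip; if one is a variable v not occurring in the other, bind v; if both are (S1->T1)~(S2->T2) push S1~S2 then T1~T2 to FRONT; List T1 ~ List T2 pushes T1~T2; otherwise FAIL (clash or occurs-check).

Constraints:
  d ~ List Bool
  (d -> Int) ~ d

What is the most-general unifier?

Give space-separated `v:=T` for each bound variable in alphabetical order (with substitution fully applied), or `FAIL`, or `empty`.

Answer: FAIL

Derivation:
step 1: unify d ~ List Bool  [subst: {-} | 1 pending]
  bind d := List Bool
step 2: unify (List Bool -> Int) ~ List Bool  [subst: {d:=List Bool} | 0 pending]
  clash: (List Bool -> Int) vs List Bool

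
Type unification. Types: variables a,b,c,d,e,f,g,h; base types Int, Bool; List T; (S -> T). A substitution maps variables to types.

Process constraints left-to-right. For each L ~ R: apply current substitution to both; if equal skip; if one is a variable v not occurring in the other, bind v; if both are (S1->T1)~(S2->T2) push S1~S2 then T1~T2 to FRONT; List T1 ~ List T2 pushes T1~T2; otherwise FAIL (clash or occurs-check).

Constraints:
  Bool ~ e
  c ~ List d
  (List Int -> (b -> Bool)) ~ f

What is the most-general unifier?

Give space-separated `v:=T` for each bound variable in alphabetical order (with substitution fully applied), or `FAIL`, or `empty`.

Answer: c:=List d e:=Bool f:=(List Int -> (b -> Bool))

Derivation:
step 1: unify Bool ~ e  [subst: {-} | 2 pending]
  bind e := Bool
step 2: unify c ~ List d  [subst: {e:=Bool} | 1 pending]
  bind c := List d
step 3: unify (List Int -> (b -> Bool)) ~ f  [subst: {e:=Bool, c:=List d} | 0 pending]
  bind f := (List Int -> (b -> Bool))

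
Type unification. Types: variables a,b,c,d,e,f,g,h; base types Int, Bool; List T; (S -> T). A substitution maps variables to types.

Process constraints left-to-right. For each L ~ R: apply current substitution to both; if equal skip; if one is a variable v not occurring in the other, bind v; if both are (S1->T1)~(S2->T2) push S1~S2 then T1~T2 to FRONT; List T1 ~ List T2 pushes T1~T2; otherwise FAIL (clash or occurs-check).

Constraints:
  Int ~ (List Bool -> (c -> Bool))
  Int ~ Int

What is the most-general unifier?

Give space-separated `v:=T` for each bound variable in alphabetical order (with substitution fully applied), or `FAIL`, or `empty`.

step 1: unify Int ~ (List Bool -> (c -> Bool))  [subst: {-} | 1 pending]
  clash: Int vs (List Bool -> (c -> Bool))

Answer: FAIL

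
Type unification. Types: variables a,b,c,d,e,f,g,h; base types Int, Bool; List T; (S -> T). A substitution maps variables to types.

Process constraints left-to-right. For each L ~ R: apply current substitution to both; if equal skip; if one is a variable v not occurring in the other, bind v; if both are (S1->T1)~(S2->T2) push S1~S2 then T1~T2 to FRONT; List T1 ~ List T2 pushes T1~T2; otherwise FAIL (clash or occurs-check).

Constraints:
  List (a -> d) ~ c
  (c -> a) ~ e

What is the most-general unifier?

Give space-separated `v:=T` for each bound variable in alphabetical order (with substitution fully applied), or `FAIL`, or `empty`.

step 1: unify List (a -> d) ~ c  [subst: {-} | 1 pending]
  bind c := List (a -> d)
step 2: unify (List (a -> d) -> a) ~ e  [subst: {c:=List (a -> d)} | 0 pending]
  bind e := (List (a -> d) -> a)

Answer: c:=List (a -> d) e:=(List (a -> d) -> a)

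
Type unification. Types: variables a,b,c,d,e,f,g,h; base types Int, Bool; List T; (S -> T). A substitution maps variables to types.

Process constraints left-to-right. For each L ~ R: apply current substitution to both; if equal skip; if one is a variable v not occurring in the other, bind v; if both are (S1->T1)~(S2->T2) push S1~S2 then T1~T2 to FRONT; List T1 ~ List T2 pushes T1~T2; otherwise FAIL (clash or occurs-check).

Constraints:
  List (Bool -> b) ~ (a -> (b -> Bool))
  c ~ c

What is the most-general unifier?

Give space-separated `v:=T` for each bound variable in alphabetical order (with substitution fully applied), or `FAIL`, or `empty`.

Answer: FAIL

Derivation:
step 1: unify List (Bool -> b) ~ (a -> (b -> Bool))  [subst: {-} | 1 pending]
  clash: List (Bool -> b) vs (a -> (b -> Bool))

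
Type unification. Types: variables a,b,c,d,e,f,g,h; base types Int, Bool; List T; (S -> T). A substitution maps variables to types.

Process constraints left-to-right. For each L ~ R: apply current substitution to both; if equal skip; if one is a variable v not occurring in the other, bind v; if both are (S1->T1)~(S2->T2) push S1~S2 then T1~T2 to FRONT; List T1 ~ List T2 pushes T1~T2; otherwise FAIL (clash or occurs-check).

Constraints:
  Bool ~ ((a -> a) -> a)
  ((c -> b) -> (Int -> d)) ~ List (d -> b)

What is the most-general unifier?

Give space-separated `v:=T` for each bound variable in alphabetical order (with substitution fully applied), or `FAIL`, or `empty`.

Answer: FAIL

Derivation:
step 1: unify Bool ~ ((a -> a) -> a)  [subst: {-} | 1 pending]
  clash: Bool vs ((a -> a) -> a)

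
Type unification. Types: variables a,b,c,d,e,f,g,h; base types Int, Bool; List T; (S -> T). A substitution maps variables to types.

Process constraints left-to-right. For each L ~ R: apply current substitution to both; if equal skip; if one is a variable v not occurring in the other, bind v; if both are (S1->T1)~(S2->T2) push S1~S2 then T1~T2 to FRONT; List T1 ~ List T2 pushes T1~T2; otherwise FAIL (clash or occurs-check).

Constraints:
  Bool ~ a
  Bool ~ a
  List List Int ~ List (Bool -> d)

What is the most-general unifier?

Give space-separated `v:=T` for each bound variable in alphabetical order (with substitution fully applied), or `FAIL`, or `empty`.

Answer: FAIL

Derivation:
step 1: unify Bool ~ a  [subst: {-} | 2 pending]
  bind a := Bool
step 2: unify Bool ~ Bool  [subst: {a:=Bool} | 1 pending]
  -> identical, skip
step 3: unify List List Int ~ List (Bool -> d)  [subst: {a:=Bool} | 0 pending]
  -> decompose List: push List Int~(Bool -> d)
step 4: unify List Int ~ (Bool -> d)  [subst: {a:=Bool} | 0 pending]
  clash: List Int vs (Bool -> d)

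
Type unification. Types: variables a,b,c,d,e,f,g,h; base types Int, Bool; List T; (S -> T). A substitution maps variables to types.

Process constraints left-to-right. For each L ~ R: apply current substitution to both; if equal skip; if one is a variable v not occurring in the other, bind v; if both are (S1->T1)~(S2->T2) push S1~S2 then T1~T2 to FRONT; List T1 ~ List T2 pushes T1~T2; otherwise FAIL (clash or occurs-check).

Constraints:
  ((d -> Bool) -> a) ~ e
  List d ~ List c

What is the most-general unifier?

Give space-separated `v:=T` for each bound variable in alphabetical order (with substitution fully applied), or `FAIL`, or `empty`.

Answer: d:=c e:=((c -> Bool) -> a)

Derivation:
step 1: unify ((d -> Bool) -> a) ~ e  [subst: {-} | 1 pending]
  bind e := ((d -> Bool) -> a)
step 2: unify List d ~ List c  [subst: {e:=((d -> Bool) -> a)} | 0 pending]
  -> decompose List: push d~c
step 3: unify d ~ c  [subst: {e:=((d -> Bool) -> a)} | 0 pending]
  bind d := c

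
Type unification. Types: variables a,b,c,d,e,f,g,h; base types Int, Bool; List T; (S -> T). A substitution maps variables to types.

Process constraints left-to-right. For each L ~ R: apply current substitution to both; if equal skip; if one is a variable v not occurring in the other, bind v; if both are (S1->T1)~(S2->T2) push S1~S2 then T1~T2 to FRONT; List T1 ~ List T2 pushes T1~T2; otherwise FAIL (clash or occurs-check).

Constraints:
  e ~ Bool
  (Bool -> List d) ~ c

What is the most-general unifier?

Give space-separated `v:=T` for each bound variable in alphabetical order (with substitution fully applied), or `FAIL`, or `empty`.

Answer: c:=(Bool -> List d) e:=Bool

Derivation:
step 1: unify e ~ Bool  [subst: {-} | 1 pending]
  bind e := Bool
step 2: unify (Bool -> List d) ~ c  [subst: {e:=Bool} | 0 pending]
  bind c := (Bool -> List d)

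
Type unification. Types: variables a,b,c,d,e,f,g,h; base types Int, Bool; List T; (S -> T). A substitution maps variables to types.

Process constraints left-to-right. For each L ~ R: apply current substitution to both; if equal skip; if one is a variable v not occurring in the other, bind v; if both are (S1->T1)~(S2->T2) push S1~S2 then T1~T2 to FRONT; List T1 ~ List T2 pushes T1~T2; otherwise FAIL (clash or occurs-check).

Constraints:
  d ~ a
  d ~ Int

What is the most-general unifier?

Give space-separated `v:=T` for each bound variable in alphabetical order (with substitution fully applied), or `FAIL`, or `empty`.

step 1: unify d ~ a  [subst: {-} | 1 pending]
  bind d := a
step 2: unify a ~ Int  [subst: {d:=a} | 0 pending]
  bind a := Int

Answer: a:=Int d:=Int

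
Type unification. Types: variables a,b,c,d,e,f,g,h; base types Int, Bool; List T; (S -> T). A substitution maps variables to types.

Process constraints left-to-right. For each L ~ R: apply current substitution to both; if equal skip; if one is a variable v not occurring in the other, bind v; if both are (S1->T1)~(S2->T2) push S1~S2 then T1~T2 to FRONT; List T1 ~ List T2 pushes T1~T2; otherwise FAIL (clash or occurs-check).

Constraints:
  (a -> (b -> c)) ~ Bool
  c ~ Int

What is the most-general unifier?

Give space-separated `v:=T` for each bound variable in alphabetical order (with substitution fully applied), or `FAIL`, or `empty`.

Answer: FAIL

Derivation:
step 1: unify (a -> (b -> c)) ~ Bool  [subst: {-} | 1 pending]
  clash: (a -> (b -> c)) vs Bool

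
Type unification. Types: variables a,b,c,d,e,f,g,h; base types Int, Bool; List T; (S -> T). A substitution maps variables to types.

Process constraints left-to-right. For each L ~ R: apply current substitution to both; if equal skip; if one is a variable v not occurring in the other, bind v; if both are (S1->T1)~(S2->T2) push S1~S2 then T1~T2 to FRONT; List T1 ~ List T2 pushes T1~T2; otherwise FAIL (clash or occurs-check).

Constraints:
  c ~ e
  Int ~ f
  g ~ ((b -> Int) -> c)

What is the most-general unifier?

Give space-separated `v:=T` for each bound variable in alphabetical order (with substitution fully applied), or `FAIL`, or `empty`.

Answer: c:=e f:=Int g:=((b -> Int) -> e)

Derivation:
step 1: unify c ~ e  [subst: {-} | 2 pending]
  bind c := e
step 2: unify Int ~ f  [subst: {c:=e} | 1 pending]
  bind f := Int
step 3: unify g ~ ((b -> Int) -> e)  [subst: {c:=e, f:=Int} | 0 pending]
  bind g := ((b -> Int) -> e)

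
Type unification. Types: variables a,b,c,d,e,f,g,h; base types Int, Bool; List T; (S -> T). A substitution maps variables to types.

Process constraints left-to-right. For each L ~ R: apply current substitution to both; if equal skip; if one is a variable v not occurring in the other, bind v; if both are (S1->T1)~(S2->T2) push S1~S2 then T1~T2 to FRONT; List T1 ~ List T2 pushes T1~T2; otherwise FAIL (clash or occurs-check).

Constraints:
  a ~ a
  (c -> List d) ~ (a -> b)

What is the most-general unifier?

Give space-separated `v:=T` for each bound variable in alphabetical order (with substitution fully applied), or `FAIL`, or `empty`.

step 1: unify a ~ a  [subst: {-} | 1 pending]
  -> identical, skip
step 2: unify (c -> List d) ~ (a -> b)  [subst: {-} | 0 pending]
  -> decompose arrow: push c~a, List d~b
step 3: unify c ~ a  [subst: {-} | 1 pending]
  bind c := a
step 4: unify List d ~ b  [subst: {c:=a} | 0 pending]
  bind b := List d

Answer: b:=List d c:=a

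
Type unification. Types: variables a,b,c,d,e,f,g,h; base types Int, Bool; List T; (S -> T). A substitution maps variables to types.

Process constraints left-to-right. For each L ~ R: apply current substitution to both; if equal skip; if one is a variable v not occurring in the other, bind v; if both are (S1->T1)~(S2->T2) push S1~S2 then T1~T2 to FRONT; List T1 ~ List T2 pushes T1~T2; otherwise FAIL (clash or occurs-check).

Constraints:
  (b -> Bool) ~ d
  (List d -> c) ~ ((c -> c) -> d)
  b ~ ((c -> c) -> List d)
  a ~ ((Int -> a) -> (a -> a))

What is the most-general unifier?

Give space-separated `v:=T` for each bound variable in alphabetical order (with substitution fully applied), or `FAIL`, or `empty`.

Answer: FAIL

Derivation:
step 1: unify (b -> Bool) ~ d  [subst: {-} | 3 pending]
  bind d := (b -> Bool)
step 2: unify (List (b -> Bool) -> c) ~ ((c -> c) -> (b -> Bool))  [subst: {d:=(b -> Bool)} | 2 pending]
  -> decompose arrow: push List (b -> Bool)~(c -> c), c~(b -> Bool)
step 3: unify List (b -> Bool) ~ (c -> c)  [subst: {d:=(b -> Bool)} | 3 pending]
  clash: List (b -> Bool) vs (c -> c)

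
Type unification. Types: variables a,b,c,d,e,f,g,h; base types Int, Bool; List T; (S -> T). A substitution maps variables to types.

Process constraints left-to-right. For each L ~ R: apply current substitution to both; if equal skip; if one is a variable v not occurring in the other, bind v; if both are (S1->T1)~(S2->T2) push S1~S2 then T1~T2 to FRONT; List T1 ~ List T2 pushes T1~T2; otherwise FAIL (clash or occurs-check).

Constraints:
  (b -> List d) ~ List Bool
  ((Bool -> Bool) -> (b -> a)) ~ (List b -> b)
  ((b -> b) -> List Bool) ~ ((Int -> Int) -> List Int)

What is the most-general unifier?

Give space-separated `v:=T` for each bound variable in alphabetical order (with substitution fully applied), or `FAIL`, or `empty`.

step 1: unify (b -> List d) ~ List Bool  [subst: {-} | 2 pending]
  clash: (b -> List d) vs List Bool

Answer: FAIL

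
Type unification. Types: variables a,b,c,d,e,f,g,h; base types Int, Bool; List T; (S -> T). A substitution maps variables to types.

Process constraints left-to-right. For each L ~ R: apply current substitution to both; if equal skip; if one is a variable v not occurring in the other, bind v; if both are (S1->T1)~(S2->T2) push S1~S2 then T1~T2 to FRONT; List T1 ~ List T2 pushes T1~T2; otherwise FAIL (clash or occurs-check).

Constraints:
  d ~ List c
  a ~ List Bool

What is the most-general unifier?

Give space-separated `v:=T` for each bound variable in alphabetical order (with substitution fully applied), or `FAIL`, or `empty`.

Answer: a:=List Bool d:=List c

Derivation:
step 1: unify d ~ List c  [subst: {-} | 1 pending]
  bind d := List c
step 2: unify a ~ List Bool  [subst: {d:=List c} | 0 pending]
  bind a := List Bool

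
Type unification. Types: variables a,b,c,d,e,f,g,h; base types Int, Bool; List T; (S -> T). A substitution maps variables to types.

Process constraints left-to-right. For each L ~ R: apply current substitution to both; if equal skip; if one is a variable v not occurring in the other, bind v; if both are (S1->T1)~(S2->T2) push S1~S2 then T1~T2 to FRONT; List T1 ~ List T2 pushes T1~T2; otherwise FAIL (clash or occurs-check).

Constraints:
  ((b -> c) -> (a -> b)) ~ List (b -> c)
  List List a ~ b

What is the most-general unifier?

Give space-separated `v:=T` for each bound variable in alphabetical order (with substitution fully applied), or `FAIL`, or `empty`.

step 1: unify ((b -> c) -> (a -> b)) ~ List (b -> c)  [subst: {-} | 1 pending]
  clash: ((b -> c) -> (a -> b)) vs List (b -> c)

Answer: FAIL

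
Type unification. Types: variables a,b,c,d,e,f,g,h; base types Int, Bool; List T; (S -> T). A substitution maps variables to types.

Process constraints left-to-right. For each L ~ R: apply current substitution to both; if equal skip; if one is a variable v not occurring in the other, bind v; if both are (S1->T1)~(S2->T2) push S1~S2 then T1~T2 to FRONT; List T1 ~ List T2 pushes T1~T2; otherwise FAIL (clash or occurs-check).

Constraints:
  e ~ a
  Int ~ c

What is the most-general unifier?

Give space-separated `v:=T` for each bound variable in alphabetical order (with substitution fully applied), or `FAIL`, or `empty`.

Answer: c:=Int e:=a

Derivation:
step 1: unify e ~ a  [subst: {-} | 1 pending]
  bind e := a
step 2: unify Int ~ c  [subst: {e:=a} | 0 pending]
  bind c := Int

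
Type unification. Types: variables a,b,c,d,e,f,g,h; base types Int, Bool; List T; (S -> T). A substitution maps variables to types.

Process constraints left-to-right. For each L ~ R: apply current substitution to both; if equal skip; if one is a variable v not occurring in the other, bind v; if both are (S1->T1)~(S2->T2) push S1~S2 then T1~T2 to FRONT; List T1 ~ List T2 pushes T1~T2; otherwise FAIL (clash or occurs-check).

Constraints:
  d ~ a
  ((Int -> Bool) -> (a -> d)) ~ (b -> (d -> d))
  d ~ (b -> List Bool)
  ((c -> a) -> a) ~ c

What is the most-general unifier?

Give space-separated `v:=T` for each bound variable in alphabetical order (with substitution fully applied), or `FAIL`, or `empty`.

step 1: unify d ~ a  [subst: {-} | 3 pending]
  bind d := a
step 2: unify ((Int -> Bool) -> (a -> a)) ~ (b -> (a -> a))  [subst: {d:=a} | 2 pending]
  -> decompose arrow: push (Int -> Bool)~b, (a -> a)~(a -> a)
step 3: unify (Int -> Bool) ~ b  [subst: {d:=a} | 3 pending]
  bind b := (Int -> Bool)
step 4: unify (a -> a) ~ (a -> a)  [subst: {d:=a, b:=(Int -> Bool)} | 2 pending]
  -> identical, skip
step 5: unify a ~ ((Int -> Bool) -> List Bool)  [subst: {d:=a, b:=(Int -> Bool)} | 1 pending]
  bind a := ((Int -> Bool) -> List Bool)
step 6: unify ((c -> ((Int -> Bool) -> List Bool)) -> ((Int -> Bool) -> List Bool)) ~ c  [subst: {d:=a, b:=(Int -> Bool), a:=((Int -> Bool) -> List Bool)} | 0 pending]
  occurs-check fail

Answer: FAIL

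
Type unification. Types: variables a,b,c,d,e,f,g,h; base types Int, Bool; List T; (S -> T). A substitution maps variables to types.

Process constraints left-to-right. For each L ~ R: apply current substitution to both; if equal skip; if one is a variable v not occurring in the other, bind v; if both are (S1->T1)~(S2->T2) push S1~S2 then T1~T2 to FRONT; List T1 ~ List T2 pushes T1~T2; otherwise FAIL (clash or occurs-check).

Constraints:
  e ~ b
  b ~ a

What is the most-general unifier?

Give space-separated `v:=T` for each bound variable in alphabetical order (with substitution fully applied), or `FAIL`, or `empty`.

Answer: b:=a e:=a

Derivation:
step 1: unify e ~ b  [subst: {-} | 1 pending]
  bind e := b
step 2: unify b ~ a  [subst: {e:=b} | 0 pending]
  bind b := a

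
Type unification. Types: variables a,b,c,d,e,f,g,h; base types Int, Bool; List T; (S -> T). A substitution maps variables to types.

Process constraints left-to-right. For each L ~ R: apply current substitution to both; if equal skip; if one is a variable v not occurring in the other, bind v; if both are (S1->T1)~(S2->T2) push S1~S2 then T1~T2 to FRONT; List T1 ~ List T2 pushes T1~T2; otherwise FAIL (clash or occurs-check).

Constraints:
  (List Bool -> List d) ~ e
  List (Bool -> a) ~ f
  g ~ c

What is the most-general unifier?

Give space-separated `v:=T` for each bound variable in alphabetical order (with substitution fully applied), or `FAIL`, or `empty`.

Answer: e:=(List Bool -> List d) f:=List (Bool -> a) g:=c

Derivation:
step 1: unify (List Bool -> List d) ~ e  [subst: {-} | 2 pending]
  bind e := (List Bool -> List d)
step 2: unify List (Bool -> a) ~ f  [subst: {e:=(List Bool -> List d)} | 1 pending]
  bind f := List (Bool -> a)
step 3: unify g ~ c  [subst: {e:=(List Bool -> List d), f:=List (Bool -> a)} | 0 pending]
  bind g := c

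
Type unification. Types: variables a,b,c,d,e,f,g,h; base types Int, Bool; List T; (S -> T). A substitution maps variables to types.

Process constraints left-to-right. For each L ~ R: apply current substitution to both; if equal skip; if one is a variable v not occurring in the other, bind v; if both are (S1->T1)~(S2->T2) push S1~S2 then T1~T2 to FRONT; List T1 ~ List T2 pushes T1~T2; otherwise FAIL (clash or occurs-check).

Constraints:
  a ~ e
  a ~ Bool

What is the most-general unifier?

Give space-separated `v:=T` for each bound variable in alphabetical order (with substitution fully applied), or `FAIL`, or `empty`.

Answer: a:=Bool e:=Bool

Derivation:
step 1: unify a ~ e  [subst: {-} | 1 pending]
  bind a := e
step 2: unify e ~ Bool  [subst: {a:=e} | 0 pending]
  bind e := Bool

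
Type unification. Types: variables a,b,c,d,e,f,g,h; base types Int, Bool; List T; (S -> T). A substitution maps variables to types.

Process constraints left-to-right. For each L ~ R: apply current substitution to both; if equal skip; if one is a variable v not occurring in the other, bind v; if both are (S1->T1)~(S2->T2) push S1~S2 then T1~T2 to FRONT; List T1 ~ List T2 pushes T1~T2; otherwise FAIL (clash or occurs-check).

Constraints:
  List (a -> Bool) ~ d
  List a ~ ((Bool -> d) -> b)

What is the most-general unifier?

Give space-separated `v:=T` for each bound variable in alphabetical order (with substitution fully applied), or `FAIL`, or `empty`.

Answer: FAIL

Derivation:
step 1: unify List (a -> Bool) ~ d  [subst: {-} | 1 pending]
  bind d := List (a -> Bool)
step 2: unify List a ~ ((Bool -> List (a -> Bool)) -> b)  [subst: {d:=List (a -> Bool)} | 0 pending]
  clash: List a vs ((Bool -> List (a -> Bool)) -> b)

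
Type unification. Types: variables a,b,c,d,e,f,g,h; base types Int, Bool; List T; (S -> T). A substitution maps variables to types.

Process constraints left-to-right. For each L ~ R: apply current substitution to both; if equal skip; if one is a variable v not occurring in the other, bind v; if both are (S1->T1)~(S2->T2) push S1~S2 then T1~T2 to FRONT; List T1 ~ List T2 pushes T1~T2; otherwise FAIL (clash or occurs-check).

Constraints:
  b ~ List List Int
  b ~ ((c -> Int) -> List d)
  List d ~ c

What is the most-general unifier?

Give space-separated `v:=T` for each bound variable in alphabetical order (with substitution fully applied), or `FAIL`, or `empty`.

step 1: unify b ~ List List Int  [subst: {-} | 2 pending]
  bind b := List List Int
step 2: unify List List Int ~ ((c -> Int) -> List d)  [subst: {b:=List List Int} | 1 pending]
  clash: List List Int vs ((c -> Int) -> List d)

Answer: FAIL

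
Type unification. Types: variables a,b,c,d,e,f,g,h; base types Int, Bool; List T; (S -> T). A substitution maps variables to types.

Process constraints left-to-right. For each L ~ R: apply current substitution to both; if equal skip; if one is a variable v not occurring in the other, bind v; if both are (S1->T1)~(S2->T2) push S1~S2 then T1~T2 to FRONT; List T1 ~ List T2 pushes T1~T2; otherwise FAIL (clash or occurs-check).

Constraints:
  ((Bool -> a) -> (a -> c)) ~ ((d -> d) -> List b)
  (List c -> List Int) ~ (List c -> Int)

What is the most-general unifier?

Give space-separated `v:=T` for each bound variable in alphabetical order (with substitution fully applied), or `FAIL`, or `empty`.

step 1: unify ((Bool -> a) -> (a -> c)) ~ ((d -> d) -> List b)  [subst: {-} | 1 pending]
  -> decompose arrow: push (Bool -> a)~(d -> d), (a -> c)~List b
step 2: unify (Bool -> a) ~ (d -> d)  [subst: {-} | 2 pending]
  -> decompose arrow: push Bool~d, a~d
step 3: unify Bool ~ d  [subst: {-} | 3 pending]
  bind d := Bool
step 4: unify a ~ Bool  [subst: {d:=Bool} | 2 pending]
  bind a := Bool
step 5: unify (Bool -> c) ~ List b  [subst: {d:=Bool, a:=Bool} | 1 pending]
  clash: (Bool -> c) vs List b

Answer: FAIL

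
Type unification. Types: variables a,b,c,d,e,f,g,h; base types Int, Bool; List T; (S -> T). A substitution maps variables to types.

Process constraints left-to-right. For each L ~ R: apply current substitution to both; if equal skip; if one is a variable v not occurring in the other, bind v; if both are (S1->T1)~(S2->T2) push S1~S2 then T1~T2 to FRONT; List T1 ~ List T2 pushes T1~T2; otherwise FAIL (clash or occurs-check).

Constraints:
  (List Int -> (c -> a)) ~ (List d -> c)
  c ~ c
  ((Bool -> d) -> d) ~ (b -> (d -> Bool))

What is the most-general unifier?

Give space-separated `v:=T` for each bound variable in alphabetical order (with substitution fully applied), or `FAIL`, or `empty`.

step 1: unify (List Int -> (c -> a)) ~ (List d -> c)  [subst: {-} | 2 pending]
  -> decompose arrow: push List Int~List d, (c -> a)~c
step 2: unify List Int ~ List d  [subst: {-} | 3 pending]
  -> decompose List: push Int~d
step 3: unify Int ~ d  [subst: {-} | 3 pending]
  bind d := Int
step 4: unify (c -> a) ~ c  [subst: {d:=Int} | 2 pending]
  occurs-check fail

Answer: FAIL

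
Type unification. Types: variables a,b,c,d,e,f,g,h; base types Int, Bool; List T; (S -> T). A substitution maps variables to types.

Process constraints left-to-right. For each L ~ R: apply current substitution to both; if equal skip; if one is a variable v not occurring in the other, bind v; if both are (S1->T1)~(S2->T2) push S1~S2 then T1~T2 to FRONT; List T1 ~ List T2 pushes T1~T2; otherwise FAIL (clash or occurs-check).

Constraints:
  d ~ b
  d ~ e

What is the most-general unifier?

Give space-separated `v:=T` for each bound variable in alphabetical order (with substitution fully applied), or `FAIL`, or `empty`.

step 1: unify d ~ b  [subst: {-} | 1 pending]
  bind d := b
step 2: unify b ~ e  [subst: {d:=b} | 0 pending]
  bind b := e

Answer: b:=e d:=e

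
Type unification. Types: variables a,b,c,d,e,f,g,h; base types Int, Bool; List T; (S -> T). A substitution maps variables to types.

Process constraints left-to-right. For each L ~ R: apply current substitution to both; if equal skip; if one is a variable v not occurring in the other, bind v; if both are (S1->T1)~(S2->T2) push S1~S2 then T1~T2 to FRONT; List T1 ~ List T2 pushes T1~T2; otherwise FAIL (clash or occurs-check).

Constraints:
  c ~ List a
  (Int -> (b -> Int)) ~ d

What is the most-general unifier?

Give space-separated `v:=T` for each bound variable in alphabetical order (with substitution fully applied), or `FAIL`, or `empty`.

step 1: unify c ~ List a  [subst: {-} | 1 pending]
  bind c := List a
step 2: unify (Int -> (b -> Int)) ~ d  [subst: {c:=List a} | 0 pending]
  bind d := (Int -> (b -> Int))

Answer: c:=List a d:=(Int -> (b -> Int))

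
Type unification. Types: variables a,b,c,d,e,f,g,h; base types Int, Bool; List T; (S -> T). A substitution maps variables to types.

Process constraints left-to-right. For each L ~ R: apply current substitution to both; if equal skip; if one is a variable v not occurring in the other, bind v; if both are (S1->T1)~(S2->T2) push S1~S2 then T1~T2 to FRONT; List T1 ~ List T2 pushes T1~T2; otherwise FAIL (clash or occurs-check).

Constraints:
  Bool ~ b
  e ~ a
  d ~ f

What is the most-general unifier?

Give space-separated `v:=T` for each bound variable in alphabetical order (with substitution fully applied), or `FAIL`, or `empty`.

Answer: b:=Bool d:=f e:=a

Derivation:
step 1: unify Bool ~ b  [subst: {-} | 2 pending]
  bind b := Bool
step 2: unify e ~ a  [subst: {b:=Bool} | 1 pending]
  bind e := a
step 3: unify d ~ f  [subst: {b:=Bool, e:=a} | 0 pending]
  bind d := f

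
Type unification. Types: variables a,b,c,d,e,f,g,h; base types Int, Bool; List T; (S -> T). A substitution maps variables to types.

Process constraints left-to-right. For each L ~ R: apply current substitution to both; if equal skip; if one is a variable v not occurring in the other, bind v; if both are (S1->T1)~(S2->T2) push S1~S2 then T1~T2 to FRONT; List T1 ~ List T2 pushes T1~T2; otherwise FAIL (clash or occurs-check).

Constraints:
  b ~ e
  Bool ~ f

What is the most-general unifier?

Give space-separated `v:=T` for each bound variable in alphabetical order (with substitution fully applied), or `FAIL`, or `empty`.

Answer: b:=e f:=Bool

Derivation:
step 1: unify b ~ e  [subst: {-} | 1 pending]
  bind b := e
step 2: unify Bool ~ f  [subst: {b:=e} | 0 pending]
  bind f := Bool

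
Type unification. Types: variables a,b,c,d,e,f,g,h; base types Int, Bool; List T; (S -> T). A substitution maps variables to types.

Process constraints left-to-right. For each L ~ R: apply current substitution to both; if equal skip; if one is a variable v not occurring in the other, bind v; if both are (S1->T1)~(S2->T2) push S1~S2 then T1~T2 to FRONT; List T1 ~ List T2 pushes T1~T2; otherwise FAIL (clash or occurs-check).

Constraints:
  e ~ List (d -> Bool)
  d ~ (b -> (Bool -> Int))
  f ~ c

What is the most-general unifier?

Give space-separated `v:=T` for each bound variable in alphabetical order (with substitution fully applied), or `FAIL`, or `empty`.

step 1: unify e ~ List (d -> Bool)  [subst: {-} | 2 pending]
  bind e := List (d -> Bool)
step 2: unify d ~ (b -> (Bool -> Int))  [subst: {e:=List (d -> Bool)} | 1 pending]
  bind d := (b -> (Bool -> Int))
step 3: unify f ~ c  [subst: {e:=List (d -> Bool), d:=(b -> (Bool -> Int))} | 0 pending]
  bind f := c

Answer: d:=(b -> (Bool -> Int)) e:=List ((b -> (Bool -> Int)) -> Bool) f:=c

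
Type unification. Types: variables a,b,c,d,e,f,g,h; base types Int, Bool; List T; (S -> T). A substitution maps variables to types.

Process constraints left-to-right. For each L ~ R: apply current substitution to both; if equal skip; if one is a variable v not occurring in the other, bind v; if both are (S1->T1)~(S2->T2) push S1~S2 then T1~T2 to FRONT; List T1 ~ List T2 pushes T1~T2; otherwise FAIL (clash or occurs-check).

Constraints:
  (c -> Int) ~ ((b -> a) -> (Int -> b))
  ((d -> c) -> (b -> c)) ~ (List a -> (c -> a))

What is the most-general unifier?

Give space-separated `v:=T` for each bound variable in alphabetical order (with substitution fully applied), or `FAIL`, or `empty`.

Answer: FAIL

Derivation:
step 1: unify (c -> Int) ~ ((b -> a) -> (Int -> b))  [subst: {-} | 1 pending]
  -> decompose arrow: push c~(b -> a), Int~(Int -> b)
step 2: unify c ~ (b -> a)  [subst: {-} | 2 pending]
  bind c := (b -> a)
step 3: unify Int ~ (Int -> b)  [subst: {c:=(b -> a)} | 1 pending]
  clash: Int vs (Int -> b)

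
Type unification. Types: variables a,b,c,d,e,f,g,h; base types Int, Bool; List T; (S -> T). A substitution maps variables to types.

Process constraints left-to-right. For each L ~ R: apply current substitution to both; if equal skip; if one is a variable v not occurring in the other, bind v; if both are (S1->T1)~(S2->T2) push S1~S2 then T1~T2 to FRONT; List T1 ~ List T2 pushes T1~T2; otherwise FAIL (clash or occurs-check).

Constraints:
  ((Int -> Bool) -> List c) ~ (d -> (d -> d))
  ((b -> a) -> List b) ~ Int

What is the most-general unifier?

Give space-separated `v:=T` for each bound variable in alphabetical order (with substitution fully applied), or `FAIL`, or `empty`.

Answer: FAIL

Derivation:
step 1: unify ((Int -> Bool) -> List c) ~ (d -> (d -> d))  [subst: {-} | 1 pending]
  -> decompose arrow: push (Int -> Bool)~d, List c~(d -> d)
step 2: unify (Int -> Bool) ~ d  [subst: {-} | 2 pending]
  bind d := (Int -> Bool)
step 3: unify List c ~ ((Int -> Bool) -> (Int -> Bool))  [subst: {d:=(Int -> Bool)} | 1 pending]
  clash: List c vs ((Int -> Bool) -> (Int -> Bool))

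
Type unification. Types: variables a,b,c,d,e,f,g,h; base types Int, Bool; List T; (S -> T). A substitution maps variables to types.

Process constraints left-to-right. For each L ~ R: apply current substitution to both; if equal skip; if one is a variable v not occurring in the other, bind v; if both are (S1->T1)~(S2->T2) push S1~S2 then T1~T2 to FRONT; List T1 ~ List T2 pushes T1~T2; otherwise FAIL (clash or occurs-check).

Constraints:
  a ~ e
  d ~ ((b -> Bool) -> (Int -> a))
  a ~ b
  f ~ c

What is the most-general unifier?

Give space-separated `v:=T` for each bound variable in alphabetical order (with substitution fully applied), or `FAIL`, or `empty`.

Answer: a:=b d:=((b -> Bool) -> (Int -> b)) e:=b f:=c

Derivation:
step 1: unify a ~ e  [subst: {-} | 3 pending]
  bind a := e
step 2: unify d ~ ((b -> Bool) -> (Int -> e))  [subst: {a:=e} | 2 pending]
  bind d := ((b -> Bool) -> (Int -> e))
step 3: unify e ~ b  [subst: {a:=e, d:=((b -> Bool) -> (Int -> e))} | 1 pending]
  bind e := b
step 4: unify f ~ c  [subst: {a:=e, d:=((b -> Bool) -> (Int -> e)), e:=b} | 0 pending]
  bind f := c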